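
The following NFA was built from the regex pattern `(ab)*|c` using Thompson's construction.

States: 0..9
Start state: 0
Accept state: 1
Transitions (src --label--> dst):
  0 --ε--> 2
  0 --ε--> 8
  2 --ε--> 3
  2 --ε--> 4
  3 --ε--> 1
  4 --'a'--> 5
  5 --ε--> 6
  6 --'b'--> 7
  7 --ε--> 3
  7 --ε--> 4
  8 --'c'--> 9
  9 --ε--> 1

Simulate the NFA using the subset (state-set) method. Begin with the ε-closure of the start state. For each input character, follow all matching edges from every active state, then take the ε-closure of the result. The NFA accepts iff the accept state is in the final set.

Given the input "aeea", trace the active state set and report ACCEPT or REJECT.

Answer: REJECT

Steps:
start: ε-closure({0}) = {0,1,2,3,4,8}
'a' @ 1: {5,6}
'e' @ 2: {}  — dead — no transitions
rest 'ea' ignored (set empty)
end set {} — state 1 not in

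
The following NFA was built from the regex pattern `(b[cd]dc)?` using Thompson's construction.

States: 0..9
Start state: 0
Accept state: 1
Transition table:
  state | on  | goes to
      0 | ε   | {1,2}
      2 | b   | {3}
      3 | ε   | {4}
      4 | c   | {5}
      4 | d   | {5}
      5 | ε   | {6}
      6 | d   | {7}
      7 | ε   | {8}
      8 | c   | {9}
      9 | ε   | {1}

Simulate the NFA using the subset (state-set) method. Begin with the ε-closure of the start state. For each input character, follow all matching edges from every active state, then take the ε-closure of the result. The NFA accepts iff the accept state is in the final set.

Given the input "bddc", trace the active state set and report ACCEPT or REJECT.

initial (ε-close {0}): {0,1,2}
'b' @ 1: {3,4}
'd' @ 2: {5,6}
'd' @ 3: {7,8}
'c' @ 4: {1,9}  ✓accept
final: {1,9}; accept 1 in set

Answer: ACCEPT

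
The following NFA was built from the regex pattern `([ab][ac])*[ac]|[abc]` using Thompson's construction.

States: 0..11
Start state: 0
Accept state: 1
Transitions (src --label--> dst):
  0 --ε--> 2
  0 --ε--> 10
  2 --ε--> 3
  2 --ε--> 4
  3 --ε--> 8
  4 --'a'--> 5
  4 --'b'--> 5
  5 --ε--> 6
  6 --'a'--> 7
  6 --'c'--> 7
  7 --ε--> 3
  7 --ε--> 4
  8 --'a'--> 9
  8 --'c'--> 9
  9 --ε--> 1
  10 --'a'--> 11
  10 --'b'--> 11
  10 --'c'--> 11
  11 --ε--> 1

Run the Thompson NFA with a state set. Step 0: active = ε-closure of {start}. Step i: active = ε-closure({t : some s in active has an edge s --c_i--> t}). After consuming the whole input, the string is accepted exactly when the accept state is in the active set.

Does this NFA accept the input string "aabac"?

Answer: ACCEPT

Steps:
initial (ε-close {0}): {0,2,3,4,8,10}
'a' @ 1: {1,5,6,9,11}  ✓accept
'a' @ 2: {3,4,7,8}
'b' @ 3: {5,6}
'a' @ 4: {3,4,7,8}
'c' @ 5: {1,9}  ✓accept
after full input: {1,9}  (accept=1 in)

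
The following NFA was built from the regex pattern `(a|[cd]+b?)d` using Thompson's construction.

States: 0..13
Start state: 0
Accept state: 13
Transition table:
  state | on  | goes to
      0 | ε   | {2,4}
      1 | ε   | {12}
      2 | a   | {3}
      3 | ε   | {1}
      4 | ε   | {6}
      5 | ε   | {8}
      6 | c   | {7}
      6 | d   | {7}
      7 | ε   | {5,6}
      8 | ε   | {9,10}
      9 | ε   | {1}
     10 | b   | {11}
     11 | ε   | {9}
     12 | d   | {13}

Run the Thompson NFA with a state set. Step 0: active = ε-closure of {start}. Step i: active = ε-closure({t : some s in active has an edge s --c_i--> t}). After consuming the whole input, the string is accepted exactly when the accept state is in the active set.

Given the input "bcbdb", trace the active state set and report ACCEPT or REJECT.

S₀ = ε-closure({0}) = {0,2,4,6}
'b' @ 1: {}  — dead — no transitions
rest 'cbdb' ignored (set empty)
after full input: {}  (accept=13 not in)

Answer: REJECT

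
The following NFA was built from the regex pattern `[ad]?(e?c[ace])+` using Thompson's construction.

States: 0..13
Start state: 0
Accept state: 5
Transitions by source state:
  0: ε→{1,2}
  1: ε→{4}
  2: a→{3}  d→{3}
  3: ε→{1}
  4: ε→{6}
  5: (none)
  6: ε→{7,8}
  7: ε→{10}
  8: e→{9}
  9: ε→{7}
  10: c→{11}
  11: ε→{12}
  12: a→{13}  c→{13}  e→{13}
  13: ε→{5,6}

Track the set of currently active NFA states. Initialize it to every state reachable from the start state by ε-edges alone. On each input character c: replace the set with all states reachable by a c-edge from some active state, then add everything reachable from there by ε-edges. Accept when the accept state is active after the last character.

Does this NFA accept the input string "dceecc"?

S₀ = ε-closure({0}) = {0,1,2,4,6,7,8,10}
'd' @ 1: {1,3,4,6,7,8,10}
'c' @ 2: {11,12}
'e' @ 3: {5,6,7,8,10,13}  (accept∈set)
'e' @ 4: {7,9,10}
'c' @ 5: {11,12}
'c' @ 6: {5,6,7,8,10,13}  (accept∈set)
final: {5,6,7,8,10,13}; accept 5 in set

Answer: ACCEPT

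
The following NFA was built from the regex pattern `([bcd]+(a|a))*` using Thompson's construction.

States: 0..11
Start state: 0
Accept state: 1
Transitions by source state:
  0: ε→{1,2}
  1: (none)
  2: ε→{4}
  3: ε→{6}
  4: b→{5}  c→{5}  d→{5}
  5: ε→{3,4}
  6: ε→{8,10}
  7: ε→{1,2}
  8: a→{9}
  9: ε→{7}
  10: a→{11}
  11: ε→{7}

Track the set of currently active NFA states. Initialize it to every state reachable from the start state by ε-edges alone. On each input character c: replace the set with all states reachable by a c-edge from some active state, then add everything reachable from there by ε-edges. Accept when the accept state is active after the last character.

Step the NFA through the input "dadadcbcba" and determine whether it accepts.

Answer: ACCEPT

Trace:
start: ε-closure({0}) = {0,1,2,4}
'd' @ 1: {3,4,5,6,8,10}
'a' @ 2: {1,2,4,7,9,11}  (accept∈set)
'd' @ 3: {3,4,5,6,8,10}
'a' @ 4: {1,2,4,7,9,11}  (accept∈set)
'd' @ 5: {3,4,5,6,8,10}
'c' @ 6: {3,4,5,6,8,10}
'b' @ 7: {3,4,5,6,8,10}
'c' @ 8: {3,4,5,6,8,10}
'b' @ 9: {3,4,5,6,8,10}
'a' @ 10: {1,2,4,7,9,11}  (accept∈set)
after full input: {1,2,4,7,9,11}  (accept=1 in)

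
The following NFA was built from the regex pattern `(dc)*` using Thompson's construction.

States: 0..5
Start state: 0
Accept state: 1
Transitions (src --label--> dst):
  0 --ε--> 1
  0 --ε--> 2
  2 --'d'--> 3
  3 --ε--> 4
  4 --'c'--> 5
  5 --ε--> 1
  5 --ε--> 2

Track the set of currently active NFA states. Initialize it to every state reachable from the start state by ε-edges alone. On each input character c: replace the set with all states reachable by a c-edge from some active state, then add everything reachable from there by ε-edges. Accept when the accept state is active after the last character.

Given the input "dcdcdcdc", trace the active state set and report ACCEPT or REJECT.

S₀ = ε-closure({0}) = {0,1,2}
'd' @ 1: {3,4}
'c' @ 2: {1,2,5}  ✓accept
'd' @ 3: {3,4}
'c' @ 4: {1,2,5}  ✓accept
'd' @ 5: {3,4}
'c' @ 6: {1,2,5}  ✓accept
'd' @ 7: {3,4}
'c' @ 8: {1,2,5}  ✓accept
final: {1,2,5}; accept 1 in set

Answer: ACCEPT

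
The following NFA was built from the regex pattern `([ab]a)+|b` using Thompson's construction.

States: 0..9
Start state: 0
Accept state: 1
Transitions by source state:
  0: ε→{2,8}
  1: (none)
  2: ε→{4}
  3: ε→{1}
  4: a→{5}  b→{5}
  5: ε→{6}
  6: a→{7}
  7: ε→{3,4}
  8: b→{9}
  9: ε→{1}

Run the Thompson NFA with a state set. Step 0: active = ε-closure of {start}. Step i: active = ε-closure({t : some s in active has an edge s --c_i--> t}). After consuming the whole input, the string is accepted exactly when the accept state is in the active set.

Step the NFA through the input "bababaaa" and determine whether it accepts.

Answer: ACCEPT

Derivation:
start: ε-closure({0}) = {0,2,4,8}
'b' @ 1: {1,5,6,9}  ✓accept
'a' @ 2: {1,3,4,7}  ✓accept
'b' @ 3: {5,6}
'a' @ 4: {1,3,4,7}  ✓accept
'b' @ 5: {5,6}
'a' @ 6: {1,3,4,7}  ✓accept
'a' @ 7: {5,6}
'a' @ 8: {1,3,4,7}  ✓accept
final: {1,3,4,7}; accept 1 in set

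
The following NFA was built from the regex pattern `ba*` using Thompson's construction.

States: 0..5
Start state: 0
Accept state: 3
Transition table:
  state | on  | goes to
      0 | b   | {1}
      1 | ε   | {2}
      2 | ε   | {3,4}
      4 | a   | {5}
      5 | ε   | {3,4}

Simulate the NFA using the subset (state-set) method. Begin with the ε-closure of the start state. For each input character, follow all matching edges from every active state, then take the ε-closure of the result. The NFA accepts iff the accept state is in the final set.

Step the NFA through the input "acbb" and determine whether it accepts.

S₀ = ε-closure({0}) = {0}
'a' @ 1: {}  — state set empty
rest 'cbb' ignored (set empty)
final: {}; accept 3 not in set

Answer: REJECT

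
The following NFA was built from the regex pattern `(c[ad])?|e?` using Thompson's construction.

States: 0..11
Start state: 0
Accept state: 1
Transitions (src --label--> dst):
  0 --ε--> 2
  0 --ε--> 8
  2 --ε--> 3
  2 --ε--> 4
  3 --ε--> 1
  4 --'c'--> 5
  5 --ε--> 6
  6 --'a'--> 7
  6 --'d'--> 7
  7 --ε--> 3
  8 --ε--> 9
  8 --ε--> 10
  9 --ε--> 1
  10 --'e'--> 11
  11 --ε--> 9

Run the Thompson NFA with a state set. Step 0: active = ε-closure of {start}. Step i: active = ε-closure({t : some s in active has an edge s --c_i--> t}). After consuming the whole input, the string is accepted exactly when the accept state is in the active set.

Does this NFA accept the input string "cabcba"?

start: ε-closure({0}) = {0,1,2,3,4,8,9,10}
'c' @ 1: {5,6}
'a' @ 2: {1,3,7}  (accept∈set)
'b' @ 3: {}  — no active states
rest 'cba' ignored (set empty)
final: {}; accept 1 not in set

Answer: REJECT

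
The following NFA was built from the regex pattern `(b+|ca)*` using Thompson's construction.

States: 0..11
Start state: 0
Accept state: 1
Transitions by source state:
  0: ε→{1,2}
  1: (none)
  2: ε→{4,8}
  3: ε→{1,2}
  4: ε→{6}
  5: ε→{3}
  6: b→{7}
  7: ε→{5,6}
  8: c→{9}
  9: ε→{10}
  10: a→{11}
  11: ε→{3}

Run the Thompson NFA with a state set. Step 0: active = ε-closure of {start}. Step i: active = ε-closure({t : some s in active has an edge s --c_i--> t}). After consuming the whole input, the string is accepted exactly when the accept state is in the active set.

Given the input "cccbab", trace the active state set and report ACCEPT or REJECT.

S₀ = ε-closure({0}) = {0,1,2,4,6,8}
'c' @ 1: {9,10}
'c' @ 2: {}  — no active states
rest 'cbab' ignored (set empty)
after full input: {}  (accept=1 not in)

Answer: REJECT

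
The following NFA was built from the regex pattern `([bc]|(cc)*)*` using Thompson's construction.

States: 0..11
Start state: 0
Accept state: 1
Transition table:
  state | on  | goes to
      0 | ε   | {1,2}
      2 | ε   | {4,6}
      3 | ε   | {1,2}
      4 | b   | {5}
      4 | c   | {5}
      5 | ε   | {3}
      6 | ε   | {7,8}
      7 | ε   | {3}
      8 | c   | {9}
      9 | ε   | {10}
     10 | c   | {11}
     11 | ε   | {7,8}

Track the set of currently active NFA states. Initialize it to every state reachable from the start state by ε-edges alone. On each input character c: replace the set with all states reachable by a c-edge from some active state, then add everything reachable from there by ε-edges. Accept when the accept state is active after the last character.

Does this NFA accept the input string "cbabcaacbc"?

Answer: REJECT

Trace:
start: ε-closure({0}) = {0,1,2,3,4,6,7,8}
'c' @ 1: {1,2,3,4,5,6,7,8,9,10}  ✓accept
'b' @ 2: {1,2,3,4,5,6,7,8}  ✓accept
'a' @ 3: {}  — no active states
rest 'bcaacbc' ignored (set empty)
after full input: {}  (accept=1 not in)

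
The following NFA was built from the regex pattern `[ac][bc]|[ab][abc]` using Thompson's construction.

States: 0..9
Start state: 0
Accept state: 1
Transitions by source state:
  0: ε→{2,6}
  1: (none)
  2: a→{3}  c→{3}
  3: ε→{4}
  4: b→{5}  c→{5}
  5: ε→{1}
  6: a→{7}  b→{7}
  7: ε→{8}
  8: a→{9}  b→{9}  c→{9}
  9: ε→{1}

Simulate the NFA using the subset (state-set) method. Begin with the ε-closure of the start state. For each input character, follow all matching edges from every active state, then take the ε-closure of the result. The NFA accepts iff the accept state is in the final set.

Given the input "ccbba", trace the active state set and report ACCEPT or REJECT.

S₀ = ε-closure({0}) = {0,2,6}
'c' @ 1: {3,4}
'c' @ 2: {1,5}  ✓accept
'b' @ 3: {}  — dead — no transitions
rest 'ba' ignored (set empty)
after full input: {}  (accept=1 not in)

Answer: REJECT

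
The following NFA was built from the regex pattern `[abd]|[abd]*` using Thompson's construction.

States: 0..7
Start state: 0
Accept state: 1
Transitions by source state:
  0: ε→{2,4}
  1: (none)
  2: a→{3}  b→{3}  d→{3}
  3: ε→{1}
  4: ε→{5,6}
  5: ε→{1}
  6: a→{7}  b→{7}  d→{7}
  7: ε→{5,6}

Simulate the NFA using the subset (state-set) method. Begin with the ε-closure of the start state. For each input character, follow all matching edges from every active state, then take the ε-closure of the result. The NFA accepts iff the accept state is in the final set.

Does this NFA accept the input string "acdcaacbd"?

start: ε-closure({0}) = {0,1,2,4,5,6}
'a' @ 1: {1,3,5,6,7}  [accepting]
'c' @ 2: {}  — dead — no transitions
rest 'dcaacbd' ignored (set empty)
end set {} — state 1 not in

Answer: REJECT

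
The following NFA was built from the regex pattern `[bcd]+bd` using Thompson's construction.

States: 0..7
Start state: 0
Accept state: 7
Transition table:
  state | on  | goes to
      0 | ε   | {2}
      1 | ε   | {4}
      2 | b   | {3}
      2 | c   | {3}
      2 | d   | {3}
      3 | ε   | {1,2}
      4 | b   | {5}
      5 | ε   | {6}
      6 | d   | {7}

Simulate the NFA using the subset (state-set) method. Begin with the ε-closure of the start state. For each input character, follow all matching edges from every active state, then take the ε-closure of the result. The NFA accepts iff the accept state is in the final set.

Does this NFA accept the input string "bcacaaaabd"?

start: ε-closure({0}) = {0,2}
'b' @ 1: {1,2,3,4}
'c' @ 2: {1,2,3,4}
'a' @ 3: {}  — state set empty
rest 'caaaabd' ignored (set empty)
after full input: {}  (accept=7 not in)

Answer: REJECT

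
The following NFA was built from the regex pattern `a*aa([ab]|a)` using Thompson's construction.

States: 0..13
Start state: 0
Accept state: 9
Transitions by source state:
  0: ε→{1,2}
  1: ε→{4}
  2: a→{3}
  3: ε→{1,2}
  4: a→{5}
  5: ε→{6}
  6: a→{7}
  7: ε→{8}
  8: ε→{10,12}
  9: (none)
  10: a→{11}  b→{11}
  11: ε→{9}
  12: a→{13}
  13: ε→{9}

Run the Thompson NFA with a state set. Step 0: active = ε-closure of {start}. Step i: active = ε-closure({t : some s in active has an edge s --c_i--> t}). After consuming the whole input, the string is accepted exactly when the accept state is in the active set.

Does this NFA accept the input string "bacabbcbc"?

start: ε-closure({0}) = {0,1,2,4}
'b' @ 1: {}  — dead — no transitions
rest 'acabbcbc' ignored (set empty)
end set {} — state 9 not in

Answer: REJECT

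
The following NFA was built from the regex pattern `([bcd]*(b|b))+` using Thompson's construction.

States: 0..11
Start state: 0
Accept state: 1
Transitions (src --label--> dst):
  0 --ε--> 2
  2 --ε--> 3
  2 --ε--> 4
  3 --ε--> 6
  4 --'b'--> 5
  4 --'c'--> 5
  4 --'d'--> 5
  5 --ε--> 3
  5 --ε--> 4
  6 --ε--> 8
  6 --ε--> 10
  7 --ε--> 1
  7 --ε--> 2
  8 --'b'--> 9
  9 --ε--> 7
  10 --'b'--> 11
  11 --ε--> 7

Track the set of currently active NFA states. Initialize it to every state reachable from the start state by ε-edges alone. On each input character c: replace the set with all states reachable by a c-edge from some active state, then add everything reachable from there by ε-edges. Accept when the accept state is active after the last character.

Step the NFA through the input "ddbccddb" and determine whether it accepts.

initial (ε-close {0}): {0,2,3,4,6,8,10}
'd' @ 1: {3,4,5,6,8,10}
'd' @ 2: {3,4,5,6,8,10}
'b' @ 3: {1,2,3,4,5,6,7,8,9,10,11}  [accepting]
'c' @ 4: {3,4,5,6,8,10}
'c' @ 5: {3,4,5,6,8,10}
'd' @ 6: {3,4,5,6,8,10}
'd' @ 7: {3,4,5,6,8,10}
'b' @ 8: {1,2,3,4,5,6,7,8,9,10,11}  [accepting]
end set {1,2,3,4,5,6,7,8,9,10,11} — state 1 in

Answer: ACCEPT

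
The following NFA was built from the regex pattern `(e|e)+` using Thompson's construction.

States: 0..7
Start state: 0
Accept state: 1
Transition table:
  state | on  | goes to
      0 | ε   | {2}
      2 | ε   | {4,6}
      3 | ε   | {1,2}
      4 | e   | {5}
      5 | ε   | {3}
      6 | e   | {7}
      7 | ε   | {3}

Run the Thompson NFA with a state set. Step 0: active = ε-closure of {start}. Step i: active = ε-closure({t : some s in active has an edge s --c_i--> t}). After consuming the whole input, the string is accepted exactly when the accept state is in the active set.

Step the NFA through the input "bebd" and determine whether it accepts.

S₀ = ε-closure({0}) = {0,2,4,6}
'b' @ 1: {}  — no active states
rest 'ebd' ignored (set empty)
final: {}; accept 1 not in set

Answer: REJECT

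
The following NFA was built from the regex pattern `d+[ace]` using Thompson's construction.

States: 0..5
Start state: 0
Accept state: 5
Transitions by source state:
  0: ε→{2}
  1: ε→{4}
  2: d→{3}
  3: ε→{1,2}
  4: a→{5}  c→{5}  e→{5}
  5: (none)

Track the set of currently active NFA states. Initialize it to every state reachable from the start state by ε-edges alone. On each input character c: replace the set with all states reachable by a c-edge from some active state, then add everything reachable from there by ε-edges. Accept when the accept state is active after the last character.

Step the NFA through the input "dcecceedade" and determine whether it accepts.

initial (ε-close {0}): {0,2}
'd' @ 1: {1,2,3,4}
'c' @ 2: {5}  ✓accept
'e' @ 3: {}  — state set empty
rest 'cceedade' ignored (set empty)
end set {} — state 5 not in

Answer: REJECT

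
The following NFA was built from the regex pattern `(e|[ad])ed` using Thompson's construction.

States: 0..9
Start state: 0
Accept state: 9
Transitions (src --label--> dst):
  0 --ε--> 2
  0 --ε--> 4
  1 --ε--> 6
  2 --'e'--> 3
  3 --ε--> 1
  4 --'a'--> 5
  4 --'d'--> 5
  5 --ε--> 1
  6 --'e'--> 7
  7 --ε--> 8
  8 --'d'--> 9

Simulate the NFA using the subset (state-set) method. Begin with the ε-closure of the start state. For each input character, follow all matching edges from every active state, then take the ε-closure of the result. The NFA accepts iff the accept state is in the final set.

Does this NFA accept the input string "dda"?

Answer: REJECT

Trace:
S₀ = ε-closure({0}) = {0,2,4}
'd' @ 1: {1,5,6}
'd' @ 2: {}  — no active states
rest 'a' ignored (set empty)
end set {} — state 9 not in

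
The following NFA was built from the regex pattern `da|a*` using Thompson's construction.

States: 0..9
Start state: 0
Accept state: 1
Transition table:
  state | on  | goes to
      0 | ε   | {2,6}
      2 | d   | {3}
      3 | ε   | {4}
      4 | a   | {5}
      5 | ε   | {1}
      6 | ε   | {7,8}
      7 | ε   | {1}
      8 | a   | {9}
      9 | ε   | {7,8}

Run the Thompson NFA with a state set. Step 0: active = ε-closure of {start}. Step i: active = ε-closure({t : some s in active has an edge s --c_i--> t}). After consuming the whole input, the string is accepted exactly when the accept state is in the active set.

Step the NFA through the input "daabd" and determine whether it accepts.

S₀ = ε-closure({0}) = {0,1,2,6,7,8}
'd' @ 1: {3,4}
'a' @ 2: {1,5}  [accepting]
'a' @ 3: {}  — dead — no transitions
rest 'bd' ignored (set empty)
end set {} — state 1 not in

Answer: REJECT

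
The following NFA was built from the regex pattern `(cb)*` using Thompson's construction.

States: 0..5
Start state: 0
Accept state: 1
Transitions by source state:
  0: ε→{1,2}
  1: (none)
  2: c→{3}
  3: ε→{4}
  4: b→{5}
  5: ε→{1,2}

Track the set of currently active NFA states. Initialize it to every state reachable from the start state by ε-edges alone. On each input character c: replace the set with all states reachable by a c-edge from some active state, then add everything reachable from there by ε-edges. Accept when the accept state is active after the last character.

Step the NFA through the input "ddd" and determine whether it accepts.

Answer: REJECT

Steps:
S₀ = ε-closure({0}) = {0,1,2}
'd' @ 1: {}  — no active states
rest 'dd' ignored (set empty)
final: {}; accept 1 not in set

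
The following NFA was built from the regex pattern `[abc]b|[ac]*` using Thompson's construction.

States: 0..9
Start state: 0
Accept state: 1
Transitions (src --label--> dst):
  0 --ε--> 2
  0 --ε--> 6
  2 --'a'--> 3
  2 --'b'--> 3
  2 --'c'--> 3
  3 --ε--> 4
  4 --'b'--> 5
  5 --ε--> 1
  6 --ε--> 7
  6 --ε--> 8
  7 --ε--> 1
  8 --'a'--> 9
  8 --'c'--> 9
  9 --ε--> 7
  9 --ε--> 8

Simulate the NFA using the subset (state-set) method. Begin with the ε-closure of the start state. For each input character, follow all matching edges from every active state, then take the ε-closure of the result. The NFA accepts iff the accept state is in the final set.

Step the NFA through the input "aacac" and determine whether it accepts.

S₀ = ε-closure({0}) = {0,1,2,6,7,8}
'a' @ 1: {1,3,4,7,8,9}  [accepting]
'a' @ 2: {1,7,8,9}  [accepting]
'c' @ 3: {1,7,8,9}  [accepting]
'a' @ 4: {1,7,8,9}  [accepting]
'c' @ 5: {1,7,8,9}  [accepting]
end set {1,7,8,9} — state 1 in

Answer: ACCEPT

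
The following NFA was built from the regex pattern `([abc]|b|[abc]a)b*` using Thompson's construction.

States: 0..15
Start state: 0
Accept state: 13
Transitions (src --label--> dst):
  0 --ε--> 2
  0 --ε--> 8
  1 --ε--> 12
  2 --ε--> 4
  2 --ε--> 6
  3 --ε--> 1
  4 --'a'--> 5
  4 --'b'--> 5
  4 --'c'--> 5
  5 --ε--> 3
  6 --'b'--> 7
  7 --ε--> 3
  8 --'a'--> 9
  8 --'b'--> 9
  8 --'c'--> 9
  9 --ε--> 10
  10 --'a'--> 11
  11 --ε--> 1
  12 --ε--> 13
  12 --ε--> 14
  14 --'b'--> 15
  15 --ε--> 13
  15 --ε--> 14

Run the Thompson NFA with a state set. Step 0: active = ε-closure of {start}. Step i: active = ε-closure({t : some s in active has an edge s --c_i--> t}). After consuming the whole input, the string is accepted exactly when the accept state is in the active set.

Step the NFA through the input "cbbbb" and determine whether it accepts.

S₀ = ε-closure({0}) = {0,2,4,6,8}
'c' @ 1: {1,3,5,9,10,12,13,14}  (accept∈set)
'b' @ 2: {13,14,15}  (accept∈set)
'b' @ 3: {13,14,15}  (accept∈set)
'b' @ 4: {13,14,15}  (accept∈set)
'b' @ 5: {13,14,15}  (accept∈set)
final: {13,14,15}; accept 13 in set

Answer: ACCEPT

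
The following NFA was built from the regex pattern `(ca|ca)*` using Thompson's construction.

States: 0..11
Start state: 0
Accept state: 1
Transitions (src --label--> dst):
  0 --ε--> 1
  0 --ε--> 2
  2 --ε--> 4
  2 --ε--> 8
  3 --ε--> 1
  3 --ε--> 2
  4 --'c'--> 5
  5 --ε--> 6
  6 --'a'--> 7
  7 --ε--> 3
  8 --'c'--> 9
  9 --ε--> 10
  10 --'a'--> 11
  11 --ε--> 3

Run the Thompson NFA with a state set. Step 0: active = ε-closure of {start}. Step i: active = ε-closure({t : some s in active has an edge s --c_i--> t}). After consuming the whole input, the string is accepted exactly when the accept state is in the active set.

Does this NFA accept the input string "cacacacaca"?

Answer: ACCEPT

Trace:
initial (ε-close {0}): {0,1,2,4,8}
'c' @ 1: {5,6,9,10}
'a' @ 2: {1,2,3,4,7,8,11}  [accepting]
'c' @ 3: {5,6,9,10}
'a' @ 4: {1,2,3,4,7,8,11}  [accepting]
'c' @ 5: {5,6,9,10}
'a' @ 6: {1,2,3,4,7,8,11}  [accepting]
'c' @ 7: {5,6,9,10}
'a' @ 8: {1,2,3,4,7,8,11}  [accepting]
'c' @ 9: {5,6,9,10}
'a' @ 10: {1,2,3,4,7,8,11}  [accepting]
after full input: {1,2,3,4,7,8,11}  (accept=1 in)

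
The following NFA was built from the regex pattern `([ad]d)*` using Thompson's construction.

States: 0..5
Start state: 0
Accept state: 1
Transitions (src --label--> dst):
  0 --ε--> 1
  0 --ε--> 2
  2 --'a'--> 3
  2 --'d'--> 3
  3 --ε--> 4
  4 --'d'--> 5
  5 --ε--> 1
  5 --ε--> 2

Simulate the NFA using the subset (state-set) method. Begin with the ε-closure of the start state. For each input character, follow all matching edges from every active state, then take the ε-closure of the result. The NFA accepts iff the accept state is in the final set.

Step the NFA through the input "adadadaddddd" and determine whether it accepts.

Answer: ACCEPT

Trace:
S₀ = ε-closure({0}) = {0,1,2}
'a' @ 1: {3,4}
'd' @ 2: {1,2,5}  ✓accept
'a' @ 3: {3,4}
'd' @ 4: {1,2,5}  ✓accept
'a' @ 5: {3,4}
'd' @ 6: {1,2,5}  ✓accept
'a' @ 7: {3,4}
'd' @ 8: {1,2,5}  ✓accept
'd' @ 9: {3,4}
'd' @ 10: {1,2,5}  ✓accept
'd' @ 11: {3,4}
'd' @ 12: {1,2,5}  ✓accept
end set {1,2,5} — state 1 in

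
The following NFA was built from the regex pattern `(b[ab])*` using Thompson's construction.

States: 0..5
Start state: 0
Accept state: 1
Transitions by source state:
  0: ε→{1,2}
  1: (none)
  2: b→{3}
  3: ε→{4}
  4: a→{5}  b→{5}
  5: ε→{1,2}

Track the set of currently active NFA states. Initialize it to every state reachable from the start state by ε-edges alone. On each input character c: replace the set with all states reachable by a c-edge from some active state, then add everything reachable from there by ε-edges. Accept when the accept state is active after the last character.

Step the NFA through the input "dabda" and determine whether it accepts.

start: ε-closure({0}) = {0,1,2}
'd' @ 1: {}  — state set empty
rest 'abda' ignored (set empty)
final: {}; accept 1 not in set

Answer: REJECT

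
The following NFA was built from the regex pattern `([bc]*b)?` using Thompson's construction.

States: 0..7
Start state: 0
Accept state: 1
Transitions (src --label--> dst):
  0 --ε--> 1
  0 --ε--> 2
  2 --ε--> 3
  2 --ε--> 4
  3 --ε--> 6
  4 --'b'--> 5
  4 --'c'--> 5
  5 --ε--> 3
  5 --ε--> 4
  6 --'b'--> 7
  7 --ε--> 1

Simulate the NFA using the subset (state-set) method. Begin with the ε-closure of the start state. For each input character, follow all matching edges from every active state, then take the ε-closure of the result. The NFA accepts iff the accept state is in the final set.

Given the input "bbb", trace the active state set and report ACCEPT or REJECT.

initial (ε-close {0}): {0,1,2,3,4,6}
'b' @ 1: {1,3,4,5,6,7}  ✓accept
'b' @ 2: {1,3,4,5,6,7}  ✓accept
'b' @ 3: {1,3,4,5,6,7}  ✓accept
final: {1,3,4,5,6,7}; accept 1 in set

Answer: ACCEPT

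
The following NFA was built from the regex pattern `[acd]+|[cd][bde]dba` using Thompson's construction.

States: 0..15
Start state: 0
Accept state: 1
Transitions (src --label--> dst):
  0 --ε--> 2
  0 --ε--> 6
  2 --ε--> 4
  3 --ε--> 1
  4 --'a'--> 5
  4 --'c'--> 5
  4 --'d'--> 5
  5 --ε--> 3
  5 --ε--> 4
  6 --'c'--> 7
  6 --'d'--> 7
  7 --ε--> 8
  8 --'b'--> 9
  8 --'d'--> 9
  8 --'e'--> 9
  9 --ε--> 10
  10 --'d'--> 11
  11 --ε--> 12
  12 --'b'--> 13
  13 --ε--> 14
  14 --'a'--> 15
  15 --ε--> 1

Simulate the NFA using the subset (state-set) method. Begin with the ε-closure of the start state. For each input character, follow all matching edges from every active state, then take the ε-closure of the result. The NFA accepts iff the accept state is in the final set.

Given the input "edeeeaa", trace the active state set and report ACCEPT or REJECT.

Answer: REJECT

Steps:
S₀ = ε-closure({0}) = {0,2,4,6}
'e' @ 1: {}  — dead — no transitions
rest 'deeeaa' ignored (set empty)
end set {} — state 1 not in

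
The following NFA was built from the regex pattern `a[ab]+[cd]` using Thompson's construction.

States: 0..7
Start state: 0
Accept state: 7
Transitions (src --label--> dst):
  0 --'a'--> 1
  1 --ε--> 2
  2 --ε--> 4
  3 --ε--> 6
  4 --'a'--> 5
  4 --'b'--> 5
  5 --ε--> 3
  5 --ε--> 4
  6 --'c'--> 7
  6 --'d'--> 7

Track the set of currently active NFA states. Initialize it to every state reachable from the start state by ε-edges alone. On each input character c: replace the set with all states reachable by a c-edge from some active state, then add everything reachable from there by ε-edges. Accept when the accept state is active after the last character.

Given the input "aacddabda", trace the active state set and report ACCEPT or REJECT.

initial (ε-close {0}): {0}
'a' @ 1: {1,2,4}
'a' @ 2: {3,4,5,6}
'c' @ 3: {7}  ✓accept
'd' @ 4: {}  — state set empty
rest 'dabda' ignored (set empty)
end set {} — state 7 not in

Answer: REJECT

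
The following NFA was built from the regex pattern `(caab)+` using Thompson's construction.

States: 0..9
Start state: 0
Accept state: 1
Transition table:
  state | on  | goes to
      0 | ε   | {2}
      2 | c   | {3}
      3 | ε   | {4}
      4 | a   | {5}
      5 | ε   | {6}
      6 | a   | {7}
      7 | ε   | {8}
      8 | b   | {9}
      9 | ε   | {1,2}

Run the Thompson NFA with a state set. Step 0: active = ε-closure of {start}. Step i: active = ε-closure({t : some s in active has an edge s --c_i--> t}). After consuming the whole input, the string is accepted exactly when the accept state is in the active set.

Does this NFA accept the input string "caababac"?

start: ε-closure({0}) = {0,2}
'c' @ 1: {3,4}
'a' @ 2: {5,6}
'a' @ 3: {7,8}
'b' @ 4: {1,2,9}  (accept∈set)
'a' @ 5: {}  — dead — no transitions
rest 'bac' ignored (set empty)
final: {}; accept 1 not in set

Answer: REJECT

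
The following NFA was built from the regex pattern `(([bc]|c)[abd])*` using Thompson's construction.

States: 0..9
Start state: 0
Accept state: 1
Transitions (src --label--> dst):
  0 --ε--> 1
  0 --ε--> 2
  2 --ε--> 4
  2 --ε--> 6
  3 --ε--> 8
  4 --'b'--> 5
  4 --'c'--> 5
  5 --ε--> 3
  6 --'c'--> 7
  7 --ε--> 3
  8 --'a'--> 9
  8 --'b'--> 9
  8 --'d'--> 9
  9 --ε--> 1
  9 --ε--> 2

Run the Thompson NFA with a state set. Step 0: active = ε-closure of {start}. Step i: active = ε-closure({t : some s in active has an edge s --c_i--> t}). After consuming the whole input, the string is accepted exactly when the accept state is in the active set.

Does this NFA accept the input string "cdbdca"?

Answer: ACCEPT

Derivation:
initial (ε-close {0}): {0,1,2,4,6}
'c' @ 1: {3,5,7,8}
'd' @ 2: {1,2,4,6,9}  (accept∈set)
'b' @ 3: {3,5,8}
'd' @ 4: {1,2,4,6,9}  (accept∈set)
'c' @ 5: {3,5,7,8}
'a' @ 6: {1,2,4,6,9}  (accept∈set)
final: {1,2,4,6,9}; accept 1 in set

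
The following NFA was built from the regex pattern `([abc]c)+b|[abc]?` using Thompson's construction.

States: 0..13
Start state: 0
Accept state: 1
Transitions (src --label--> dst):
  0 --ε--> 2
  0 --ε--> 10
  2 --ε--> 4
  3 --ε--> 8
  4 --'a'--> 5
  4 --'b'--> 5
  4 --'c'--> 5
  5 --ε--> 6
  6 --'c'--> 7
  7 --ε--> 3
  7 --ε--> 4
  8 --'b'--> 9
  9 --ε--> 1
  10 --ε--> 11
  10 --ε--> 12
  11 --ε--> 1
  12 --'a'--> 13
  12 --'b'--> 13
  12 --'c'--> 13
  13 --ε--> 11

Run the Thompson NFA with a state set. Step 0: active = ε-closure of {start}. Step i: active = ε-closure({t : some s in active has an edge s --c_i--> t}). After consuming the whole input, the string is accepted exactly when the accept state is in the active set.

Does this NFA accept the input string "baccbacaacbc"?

S₀ = ε-closure({0}) = {0,1,2,4,10,11,12}
'b' @ 1: {1,5,6,11,13}  ✓accept
'a' @ 2: {}  — dead — no transitions
rest 'ccbacaacbc' ignored (set empty)
after full input: {}  (accept=1 not in)

Answer: REJECT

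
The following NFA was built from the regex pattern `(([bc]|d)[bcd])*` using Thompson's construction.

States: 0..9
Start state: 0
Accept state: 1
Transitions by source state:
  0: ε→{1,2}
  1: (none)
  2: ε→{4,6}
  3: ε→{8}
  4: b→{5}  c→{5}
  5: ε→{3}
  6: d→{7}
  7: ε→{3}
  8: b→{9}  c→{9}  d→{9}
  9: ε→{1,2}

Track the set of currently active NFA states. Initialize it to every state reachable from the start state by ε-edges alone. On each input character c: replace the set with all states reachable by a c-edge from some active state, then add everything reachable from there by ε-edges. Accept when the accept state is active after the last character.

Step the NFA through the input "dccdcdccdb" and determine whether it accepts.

Answer: ACCEPT

Steps:
initial (ε-close {0}): {0,1,2,4,6}
'd' @ 1: {3,7,8}
'c' @ 2: {1,2,4,6,9}  (accept∈set)
'c' @ 3: {3,5,8}
'd' @ 4: {1,2,4,6,9}  (accept∈set)
'c' @ 5: {3,5,8}
'd' @ 6: {1,2,4,6,9}  (accept∈set)
'c' @ 7: {3,5,8}
'c' @ 8: {1,2,4,6,9}  (accept∈set)
'd' @ 9: {3,7,8}
'b' @ 10: {1,2,4,6,9}  (accept∈set)
final: {1,2,4,6,9}; accept 1 in set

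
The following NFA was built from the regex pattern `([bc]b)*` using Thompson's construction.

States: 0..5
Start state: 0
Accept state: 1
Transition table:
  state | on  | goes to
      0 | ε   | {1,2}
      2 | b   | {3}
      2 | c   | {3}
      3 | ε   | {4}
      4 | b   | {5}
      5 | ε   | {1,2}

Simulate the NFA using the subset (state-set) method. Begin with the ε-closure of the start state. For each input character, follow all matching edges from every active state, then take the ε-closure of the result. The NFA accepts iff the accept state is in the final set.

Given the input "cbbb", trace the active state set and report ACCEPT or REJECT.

initial (ε-close {0}): {0,1,2}
'c' @ 1: {3,4}
'b' @ 2: {1,2,5}  ✓accept
'b' @ 3: {3,4}
'b' @ 4: {1,2,5}  ✓accept
final: {1,2,5}; accept 1 in set

Answer: ACCEPT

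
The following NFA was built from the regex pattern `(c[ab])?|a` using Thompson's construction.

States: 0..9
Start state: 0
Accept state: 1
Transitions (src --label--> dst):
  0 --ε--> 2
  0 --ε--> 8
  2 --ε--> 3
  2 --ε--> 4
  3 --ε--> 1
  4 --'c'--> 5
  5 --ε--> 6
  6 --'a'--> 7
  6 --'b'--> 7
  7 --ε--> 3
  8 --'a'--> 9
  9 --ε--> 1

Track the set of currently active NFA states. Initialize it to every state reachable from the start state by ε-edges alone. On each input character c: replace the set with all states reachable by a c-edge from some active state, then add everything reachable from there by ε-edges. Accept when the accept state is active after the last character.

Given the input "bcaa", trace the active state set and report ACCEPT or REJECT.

Answer: REJECT

Steps:
initial (ε-close {0}): {0,1,2,3,4,8}
'b' @ 1: {}  — dead — no transitions
rest 'caa' ignored (set empty)
final: {}; accept 1 not in set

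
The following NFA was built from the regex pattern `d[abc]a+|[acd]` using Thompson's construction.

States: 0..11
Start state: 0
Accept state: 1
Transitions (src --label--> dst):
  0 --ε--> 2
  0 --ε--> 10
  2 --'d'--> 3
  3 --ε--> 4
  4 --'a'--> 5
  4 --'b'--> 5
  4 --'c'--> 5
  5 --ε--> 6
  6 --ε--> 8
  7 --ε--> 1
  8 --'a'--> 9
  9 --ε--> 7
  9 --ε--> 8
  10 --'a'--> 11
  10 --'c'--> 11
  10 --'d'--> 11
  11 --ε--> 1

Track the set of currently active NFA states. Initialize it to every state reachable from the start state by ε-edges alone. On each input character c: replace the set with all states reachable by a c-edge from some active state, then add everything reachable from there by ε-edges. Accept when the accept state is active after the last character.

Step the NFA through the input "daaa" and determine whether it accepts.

initial (ε-close {0}): {0,2,10}
'd' @ 1: {1,3,4,11}  (accept∈set)
'a' @ 2: {5,6,8}
'a' @ 3: {1,7,8,9}  (accept∈set)
'a' @ 4: {1,7,8,9}  (accept∈set)
end set {1,7,8,9} — state 1 in

Answer: ACCEPT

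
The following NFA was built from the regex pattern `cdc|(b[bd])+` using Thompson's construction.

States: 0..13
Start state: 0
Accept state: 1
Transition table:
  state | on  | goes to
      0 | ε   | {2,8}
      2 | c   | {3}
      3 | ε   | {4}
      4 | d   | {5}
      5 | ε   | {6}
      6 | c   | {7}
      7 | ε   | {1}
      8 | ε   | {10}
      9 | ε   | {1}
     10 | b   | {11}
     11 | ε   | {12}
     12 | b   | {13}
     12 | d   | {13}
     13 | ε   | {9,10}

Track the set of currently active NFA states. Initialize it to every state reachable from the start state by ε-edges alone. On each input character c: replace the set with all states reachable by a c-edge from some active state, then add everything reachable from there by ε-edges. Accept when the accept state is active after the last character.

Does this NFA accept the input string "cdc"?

start: ε-closure({0}) = {0,2,8,10}
'c' @ 1: {3,4}
'd' @ 2: {5,6}
'c' @ 3: {1,7}  (accept∈set)
after full input: {1,7}  (accept=1 in)

Answer: ACCEPT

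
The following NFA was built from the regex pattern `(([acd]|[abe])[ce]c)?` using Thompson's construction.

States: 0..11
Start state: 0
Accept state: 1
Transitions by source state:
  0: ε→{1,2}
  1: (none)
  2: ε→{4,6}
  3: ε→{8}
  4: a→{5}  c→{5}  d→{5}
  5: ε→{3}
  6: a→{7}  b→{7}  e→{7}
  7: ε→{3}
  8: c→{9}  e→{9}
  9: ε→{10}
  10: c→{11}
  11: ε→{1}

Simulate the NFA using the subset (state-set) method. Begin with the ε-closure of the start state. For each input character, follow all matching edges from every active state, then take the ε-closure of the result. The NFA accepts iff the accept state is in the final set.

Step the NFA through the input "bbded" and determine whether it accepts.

Answer: REJECT

Derivation:
S₀ = ε-closure({0}) = {0,1,2,4,6}
'b' @ 1: {3,7,8}
'b' @ 2: {}  — dead — no transitions
rest 'ded' ignored (set empty)
final: {}; accept 1 not in set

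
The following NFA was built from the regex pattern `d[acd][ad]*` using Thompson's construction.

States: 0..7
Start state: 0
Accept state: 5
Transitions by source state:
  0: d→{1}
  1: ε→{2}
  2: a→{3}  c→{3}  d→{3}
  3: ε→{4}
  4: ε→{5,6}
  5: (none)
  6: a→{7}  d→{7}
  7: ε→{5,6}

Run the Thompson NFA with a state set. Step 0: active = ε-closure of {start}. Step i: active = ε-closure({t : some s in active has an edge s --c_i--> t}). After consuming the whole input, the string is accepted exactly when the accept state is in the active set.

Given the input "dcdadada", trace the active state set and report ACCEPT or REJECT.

Answer: ACCEPT

Derivation:
S₀ = ε-closure({0}) = {0}
'd' @ 1: {1,2}
'c' @ 2: {3,4,5,6}  (accept∈set)
'd' @ 3: {5,6,7}  (accept∈set)
'a' @ 4: {5,6,7}  (accept∈set)
'd' @ 5: {5,6,7}  (accept∈set)
'a' @ 6: {5,6,7}  (accept∈set)
'd' @ 7: {5,6,7}  (accept∈set)
'a' @ 8: {5,6,7}  (accept∈set)
end set {5,6,7} — state 5 in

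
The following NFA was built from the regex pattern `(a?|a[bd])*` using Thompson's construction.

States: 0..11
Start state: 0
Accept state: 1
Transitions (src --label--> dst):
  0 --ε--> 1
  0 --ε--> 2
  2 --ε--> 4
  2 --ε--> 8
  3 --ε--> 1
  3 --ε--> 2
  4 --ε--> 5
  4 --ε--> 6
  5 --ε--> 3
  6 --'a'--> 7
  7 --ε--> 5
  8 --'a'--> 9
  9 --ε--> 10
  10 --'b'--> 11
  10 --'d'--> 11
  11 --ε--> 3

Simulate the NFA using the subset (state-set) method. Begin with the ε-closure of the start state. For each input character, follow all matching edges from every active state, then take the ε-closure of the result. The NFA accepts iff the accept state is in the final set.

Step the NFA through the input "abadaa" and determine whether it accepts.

start: ε-closure({0}) = {0,1,2,3,4,5,6,8}
'a' @ 1: {1,2,3,4,5,6,7,8,9,10}  ✓accept
'b' @ 2: {1,2,3,4,5,6,8,11}  ✓accept
'a' @ 3: {1,2,3,4,5,6,7,8,9,10}  ✓accept
'd' @ 4: {1,2,3,4,5,6,8,11}  ✓accept
'a' @ 5: {1,2,3,4,5,6,7,8,9,10}  ✓accept
'a' @ 6: {1,2,3,4,5,6,7,8,9,10}  ✓accept
after full input: {1,2,3,4,5,6,7,8,9,10}  (accept=1 in)

Answer: ACCEPT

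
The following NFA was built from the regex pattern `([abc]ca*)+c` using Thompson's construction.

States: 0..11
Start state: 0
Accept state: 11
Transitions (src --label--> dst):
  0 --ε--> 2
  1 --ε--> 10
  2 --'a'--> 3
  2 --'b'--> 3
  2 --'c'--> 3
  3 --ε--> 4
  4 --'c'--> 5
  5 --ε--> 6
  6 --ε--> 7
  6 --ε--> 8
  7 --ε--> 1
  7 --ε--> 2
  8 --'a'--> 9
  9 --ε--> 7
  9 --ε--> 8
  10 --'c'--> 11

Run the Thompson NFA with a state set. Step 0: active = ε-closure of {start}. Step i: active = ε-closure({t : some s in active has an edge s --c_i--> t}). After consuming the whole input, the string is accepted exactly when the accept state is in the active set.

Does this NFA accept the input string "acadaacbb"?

Answer: REJECT

Steps:
S₀ = ε-closure({0}) = {0,2}
'a' @ 1: {3,4}
'c' @ 2: {1,2,5,6,7,8,10}
'a' @ 3: {1,2,3,4,7,8,9,10}
'd' @ 4: {}  — state set empty
rest 'aacbb' ignored (set empty)
after full input: {}  (accept=11 not in)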